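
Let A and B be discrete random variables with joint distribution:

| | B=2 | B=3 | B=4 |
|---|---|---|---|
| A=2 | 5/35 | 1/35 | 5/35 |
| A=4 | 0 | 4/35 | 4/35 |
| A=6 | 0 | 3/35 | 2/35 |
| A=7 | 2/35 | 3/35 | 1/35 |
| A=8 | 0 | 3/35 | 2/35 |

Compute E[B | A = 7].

P(A = 7) = 6/35.
Σ B·P over the event = 2·(2/35) + 3·(3/35) + 4·(1/35) = 17/35.
E[B | A = 7] = (17/35) / (6/35) = 17/6.

17/6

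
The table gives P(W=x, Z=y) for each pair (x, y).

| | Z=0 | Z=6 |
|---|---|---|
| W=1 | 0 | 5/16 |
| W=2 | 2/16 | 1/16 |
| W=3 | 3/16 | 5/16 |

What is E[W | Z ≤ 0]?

13/5

P(Z ≤ 0) = 5/16.
Σ W·P over the event = 2·(2/16) + 3·(3/16) = 13/16.
E[W | Z ≤ 0] = (13/16) / (5/16) = 13/5.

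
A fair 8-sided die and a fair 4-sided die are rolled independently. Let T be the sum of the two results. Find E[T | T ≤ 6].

32/7

P(T ≤ 6) = 7/16.
Σ over the event: 2·1/32 + 3·1/16 + 4·3/32 + 5·1/8 + 6·1/8 = 2.
E[T | T ≤ 6] = (2) / (7/16) = 32/7.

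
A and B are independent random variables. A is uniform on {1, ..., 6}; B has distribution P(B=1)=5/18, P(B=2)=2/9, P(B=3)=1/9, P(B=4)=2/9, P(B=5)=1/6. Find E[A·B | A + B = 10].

171/7

P(A + B = 10) = 7/108.
Summing AB·P(x,y) over outcomes with A + B = 10 gives 19/12.
E[A·B | A + B = 10] = (19/12) / (7/108) = 171/7.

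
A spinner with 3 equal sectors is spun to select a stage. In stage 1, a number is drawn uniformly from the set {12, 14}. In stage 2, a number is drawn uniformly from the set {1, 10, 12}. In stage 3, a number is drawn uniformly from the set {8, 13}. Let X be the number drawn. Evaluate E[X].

E[X | stage 1] = (12+14)/2 = 13.
E[X | stage 2] = (1+10+12)/3 = 23/3.
E[X | stage 3] = (8+13)/2 = 21/2.
By the law of total expectation,
E[X] = (1/3)·(13) + (1/3)·(23/3) + (1/3)·(21/2) = 187/18.

187/18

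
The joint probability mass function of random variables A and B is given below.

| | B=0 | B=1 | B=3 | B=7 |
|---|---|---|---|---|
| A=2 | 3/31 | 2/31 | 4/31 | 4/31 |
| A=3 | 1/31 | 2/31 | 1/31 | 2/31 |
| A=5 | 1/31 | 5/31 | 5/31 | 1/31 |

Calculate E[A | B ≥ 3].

55/17

P(B ≥ 3) = 17/31.
Summing A·P(A=x,B=y) over the conditioning event gives 55/31.
E[A | B ≥ 3] = (55/31) / (17/31) = 55/17.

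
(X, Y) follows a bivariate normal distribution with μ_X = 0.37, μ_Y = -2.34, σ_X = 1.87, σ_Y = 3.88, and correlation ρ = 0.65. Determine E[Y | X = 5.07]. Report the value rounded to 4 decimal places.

3.9987

E[Y | X=x] = μ_Y + ρ(σ_Y/σ_X)(x − μ_X) for jointly normal variables.
E[Y | X=5.07] = -2.34 + (0.65)·(3.88/1.87)·(5.07 − (0.37)) = -2.34 + (1.34866)·(4.7) = 3.9987.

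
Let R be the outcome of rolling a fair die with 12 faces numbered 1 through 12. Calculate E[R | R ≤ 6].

7/2

Given R ≤ 6, R is equally likely to be any of {1, 2, 3, 4, 5, 6}.
E[R | R ≤ 6] = (1 + 2 + 3 + 4 + 5 + 6) / 6 = 7/2.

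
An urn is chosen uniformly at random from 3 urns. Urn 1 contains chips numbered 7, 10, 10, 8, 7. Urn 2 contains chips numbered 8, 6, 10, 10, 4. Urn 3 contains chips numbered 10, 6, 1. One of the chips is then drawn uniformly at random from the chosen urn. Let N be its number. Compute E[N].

65/9

E[N | urn 1] = (7+10+10+8+7)/5 = 42/5.
E[N | urn 2] = (8+6+10+10+4)/5 = 38/5.
E[N | urn 3] = (10+6+1)/3 = 17/3.
E[N] = (1/3)·(42/5) + (1/3)·(38/5) + (1/3)·(17/3) = 65/9.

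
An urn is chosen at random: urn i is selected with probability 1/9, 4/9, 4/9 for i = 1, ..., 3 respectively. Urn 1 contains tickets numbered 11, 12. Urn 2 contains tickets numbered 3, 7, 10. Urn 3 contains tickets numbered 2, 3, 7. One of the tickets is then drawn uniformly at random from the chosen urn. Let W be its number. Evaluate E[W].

325/54

E[W | urn 1] = (11+12)/2 = 23/2.
E[W | urn 2] = (3+7+10)/3 = 20/3.
E[W | urn 3] = (2+3+7)/3 = 4.
By the law of total expectation,
E[W] = (1/9)·(23/2) + (4/9)·(20/3) + (4/9)·(4) = 325/54.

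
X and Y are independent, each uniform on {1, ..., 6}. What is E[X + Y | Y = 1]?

P(Y = 1) = 1/6.
Summing (X+Y)·P(x,y) over outcomes with Y = 1 gives 3/4.
E[X + Y | Y = 1] = (3/4) / (1/6) = 9/2.

9/2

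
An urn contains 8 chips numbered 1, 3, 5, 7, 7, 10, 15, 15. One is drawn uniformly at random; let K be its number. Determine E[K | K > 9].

40/3

P(K > 9) = 3/8.
Σ over the event: 10·1/8 + 15·1/4 = 5.
E[K | K > 9] = (5) / (3/8) = 40/3.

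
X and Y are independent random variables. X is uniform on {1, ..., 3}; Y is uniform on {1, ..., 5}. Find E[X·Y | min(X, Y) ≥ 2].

Outcomes with min(X, Y) ≥ 2: (2,2), (2,3), (2,4), (2,5), (3,2), (3,3), (3,4), (3,5), each with probability 1/15.
E[X·Y | min(X, Y) ≥ 2] = (4 + 6 + 8 + 10 + 6 + 9 + 12 + 15) / 8 = 35/4.

35/4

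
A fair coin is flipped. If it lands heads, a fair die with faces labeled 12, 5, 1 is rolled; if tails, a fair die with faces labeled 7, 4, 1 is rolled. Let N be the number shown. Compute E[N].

5

E[N | heads] = (12+5+1)/3 = 6.
E[N | tails] = (7+4+1)/3 = 4.
E[N] = (1/2)·(6) + (1/2)·(4) = 5.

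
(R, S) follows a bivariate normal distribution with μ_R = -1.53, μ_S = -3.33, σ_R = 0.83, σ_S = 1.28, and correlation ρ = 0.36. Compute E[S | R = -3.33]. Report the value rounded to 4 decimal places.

The regression of S on R has slope ρ·σ_S/σ_R and passes through (μ_R, μ_S).
E[S | R=-3.33] = -3.33 + (0.36)·(1.28/0.83)·(-3.33 − (-1.53)) = -3.33 + (0.55518)·(-1.8) = -4.3293.

-4.3293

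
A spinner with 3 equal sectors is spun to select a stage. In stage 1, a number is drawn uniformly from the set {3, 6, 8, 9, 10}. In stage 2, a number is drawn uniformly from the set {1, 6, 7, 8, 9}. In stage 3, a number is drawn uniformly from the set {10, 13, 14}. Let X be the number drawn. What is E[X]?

386/45

E[X | stage 1] = (3+6+8+9+10)/5 = 36/5.
E[X | stage 2] = (1+6+7+8+9)/5 = 31/5.
E[X | stage 3] = (10+13+14)/3 = 37/3.
E[X] = (1/3)·(36/5) + (1/3)·(31/5) + (1/3)·(37/3) = 386/45.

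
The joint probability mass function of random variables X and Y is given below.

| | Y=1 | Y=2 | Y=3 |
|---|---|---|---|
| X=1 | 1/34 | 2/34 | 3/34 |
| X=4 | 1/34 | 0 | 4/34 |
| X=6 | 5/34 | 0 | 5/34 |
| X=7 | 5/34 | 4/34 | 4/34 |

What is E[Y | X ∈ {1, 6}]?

17/8

P(X ∈ {1, 6}) = 8/17.
Σ Y·P over the event = 1·(1/34) + 2·(2/34) + 3·(3/34) + 1·(5/34) + 3·(5/34) = 1.
E[Y | X ∈ {1, 6}] = (1) / (8/17) = 17/8.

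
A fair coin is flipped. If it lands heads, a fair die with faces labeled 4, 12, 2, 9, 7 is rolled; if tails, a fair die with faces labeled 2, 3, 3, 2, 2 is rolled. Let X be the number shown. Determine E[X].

23/5

E[X | heads] = (4+12+2+9+7)/5 = 34/5.
E[X | tails] = (2+3+3+2+2)/5 = 12/5.
By the law of total expectation,
E[X] = (1/2)·(34/5) + (1/2)·(12/5) = 23/5.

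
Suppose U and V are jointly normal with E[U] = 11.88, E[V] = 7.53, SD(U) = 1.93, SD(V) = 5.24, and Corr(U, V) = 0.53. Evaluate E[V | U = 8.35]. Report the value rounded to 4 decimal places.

For a bivariate normal, E[V | U=x] = μ_V + ρ·(σ_V/σ_U)·(x − μ_U).
E[V | U=8.35] = 7.53 + (0.53)·(5.24/1.93)·(8.35 − (11.88)) = 7.53 + (1.43896)·(-3.53) = 2.4505.

2.4505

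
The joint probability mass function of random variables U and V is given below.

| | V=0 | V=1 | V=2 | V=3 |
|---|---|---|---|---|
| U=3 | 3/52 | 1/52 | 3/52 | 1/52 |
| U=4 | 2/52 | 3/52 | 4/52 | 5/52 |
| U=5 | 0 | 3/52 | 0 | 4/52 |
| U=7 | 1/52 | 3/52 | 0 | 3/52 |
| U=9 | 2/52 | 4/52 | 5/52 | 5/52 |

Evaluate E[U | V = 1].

P(V = 1) = 7/26.
Σ U·P over the event = 3·(1/52) + 4·(3/52) + 5·(3/52) + 7·(3/52) + 9·(4/52) = 87/52.
E[U | V = 1] = (87/52) / (7/26) = 87/14.

87/14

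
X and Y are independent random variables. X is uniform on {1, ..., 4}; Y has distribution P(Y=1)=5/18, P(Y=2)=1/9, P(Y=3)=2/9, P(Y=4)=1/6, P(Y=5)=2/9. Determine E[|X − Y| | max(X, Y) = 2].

P(max(X, Y) = 2) = 1/8.
Summing |X−Y|·P(x,y) over outcomes with max(X, Y) = 2 gives 7/72.
E[|X − Y| | max(X, Y) = 2] = (7/72) / (1/8) = 7/9.

7/9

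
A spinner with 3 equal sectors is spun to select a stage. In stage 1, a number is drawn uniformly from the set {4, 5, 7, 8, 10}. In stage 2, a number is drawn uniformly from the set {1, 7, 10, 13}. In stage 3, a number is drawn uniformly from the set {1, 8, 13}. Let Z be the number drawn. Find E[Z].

1313/180

E[Z | stage 1] = (4+5+7+8+10)/5 = 34/5.
E[Z | stage 2] = (1+7+10+13)/4 = 31/4.
E[Z | stage 3] = (1+8+13)/3 = 22/3.
By the law of total expectation,
E[Z] = (1/3)·(34/5) + (1/3)·(31/4) + (1/3)·(22/3) = 1313/180.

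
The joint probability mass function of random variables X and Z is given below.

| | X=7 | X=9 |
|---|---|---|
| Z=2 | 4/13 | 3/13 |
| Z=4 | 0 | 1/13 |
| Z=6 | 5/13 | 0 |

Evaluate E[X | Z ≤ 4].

8

P(Z ≤ 4) = 8/13.
Σ X·P over the event = 7·(4/13) + 9·(3/13) + 9·(1/13) = 64/13.
E[X | Z ≤ 4] = (64/13) / (8/13) = 8.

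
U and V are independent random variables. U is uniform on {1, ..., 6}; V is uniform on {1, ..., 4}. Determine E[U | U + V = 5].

5/2

Outcomes with U + V = 5: (1,4), (2,3), (3,2), (4,1), each with probability 1/24.
E[U | U + V = 5] = (1 + 2 + 3 + 4) / 4 = 5/2.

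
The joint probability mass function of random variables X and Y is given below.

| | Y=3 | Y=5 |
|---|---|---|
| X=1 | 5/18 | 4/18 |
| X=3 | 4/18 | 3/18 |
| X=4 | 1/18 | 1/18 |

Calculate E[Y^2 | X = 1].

P(X = 1) = 1/2.
Σ Y^2·P over the event = 9·(5/18) + 25·(4/18) = 145/18.
E[Y^2 | X = 1] = (145/18) / (1/2) = 145/9.

145/9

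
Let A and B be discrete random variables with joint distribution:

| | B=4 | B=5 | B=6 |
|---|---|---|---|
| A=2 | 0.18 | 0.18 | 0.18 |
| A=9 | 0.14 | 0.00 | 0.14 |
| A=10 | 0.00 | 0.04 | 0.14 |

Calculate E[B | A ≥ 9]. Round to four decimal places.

P(A ≥ 9) = 0.46.
Summing B·P(A=x,B=y) over the conditioning event gives 2.44.
E[B | A ≥ 9] = (2.44) / (0.46) = 5.3043.

5.3043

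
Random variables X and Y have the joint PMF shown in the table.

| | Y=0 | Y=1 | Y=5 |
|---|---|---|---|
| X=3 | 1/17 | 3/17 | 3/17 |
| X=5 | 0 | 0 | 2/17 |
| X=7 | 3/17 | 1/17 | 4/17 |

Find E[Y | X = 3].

18/7

P(X = 3) = 7/17.
Σ Y·P over the event = 0·(1/17) + 1·(3/17) + 5·(3/17) = 18/17.
E[Y | X = 3] = (18/17) / (7/17) = 18/7.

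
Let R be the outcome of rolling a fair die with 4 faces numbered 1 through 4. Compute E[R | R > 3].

4

Given R > 3, R is equally likely to be any of {4}.
E[R | R > 3] = (4) / 1 = 4.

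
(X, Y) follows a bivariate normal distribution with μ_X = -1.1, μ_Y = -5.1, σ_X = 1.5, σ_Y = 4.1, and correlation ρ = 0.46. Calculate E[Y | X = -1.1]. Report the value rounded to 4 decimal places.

-5.1000

E[Y | X=x] = μ_Y + ρ(σ_Y/σ_X)(x − μ_X) for jointly normal variables.
E[Y | X=-1.1] = -5.1 + (0.46)·(4.1/1.5)·(-1.1 − (-1.1)) = -5.1 + (1.2573)·(0) = -5.1000.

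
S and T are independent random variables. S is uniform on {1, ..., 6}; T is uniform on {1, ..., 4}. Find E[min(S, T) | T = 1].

1

Outcomes with T = 1: (1,1), (2,1), (3,1), (4,1), (5,1), (6,1), each with probability 1/24.
E[min(S, T) | T = 1] = (1 + 1 + 1 + 1 + 1 + 1) / 6 = 1.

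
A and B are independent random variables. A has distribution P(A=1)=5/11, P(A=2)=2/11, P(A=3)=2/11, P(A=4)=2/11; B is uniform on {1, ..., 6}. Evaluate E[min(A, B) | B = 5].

23/11

P(B = 5) = 1/6.
Summing min(A,B)·P(x,y) over outcomes with B = 5 gives 23/66.
E[min(A, B) | B = 5] = (23/66) / (1/6) = 23/11.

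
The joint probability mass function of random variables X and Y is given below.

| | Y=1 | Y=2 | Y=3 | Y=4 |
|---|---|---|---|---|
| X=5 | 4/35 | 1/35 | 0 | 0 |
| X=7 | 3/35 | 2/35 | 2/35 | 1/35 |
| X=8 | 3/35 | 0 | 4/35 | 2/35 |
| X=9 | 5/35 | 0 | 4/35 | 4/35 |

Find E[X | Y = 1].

22/3

P(Y = 1) = 3/7.
Σ X·P over the event = 5·(4/35) + 7·(3/35) + 8·(3/35) + 9·(5/35) = 22/7.
E[X | Y = 1] = (22/7) / (3/7) = 22/3.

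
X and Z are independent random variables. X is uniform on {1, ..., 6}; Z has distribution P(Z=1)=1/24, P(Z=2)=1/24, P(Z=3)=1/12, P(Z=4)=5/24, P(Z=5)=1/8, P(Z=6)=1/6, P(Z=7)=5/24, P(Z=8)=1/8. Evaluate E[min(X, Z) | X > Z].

P(X > Z) = 7/36.
Summing min(X,Z)·P(x,y) over outcomes with X > Z gives 43/72.
E[min(X, Z) | X > Z] = (43/72) / (7/36) = 43/14.

43/14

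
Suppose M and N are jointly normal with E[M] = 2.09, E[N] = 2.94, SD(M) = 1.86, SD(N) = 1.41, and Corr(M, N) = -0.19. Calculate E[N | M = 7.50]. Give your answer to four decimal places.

The regression of N on M has slope ρ·σ_N/σ_M and passes through (μ_M, μ_N).
E[N | M=7.50] = 2.94 + (-0.19)·(1.41/1.86)·(7.50 − (2.09)) = 2.94 + (-0.14403)·(5.41) = 2.1608.

2.1608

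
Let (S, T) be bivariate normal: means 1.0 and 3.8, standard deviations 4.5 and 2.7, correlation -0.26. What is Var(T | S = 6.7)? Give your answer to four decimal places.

The conditional variance in a bivariate normal is σ_T²(1 − ρ²), independent of x.
Var(T | S=6.7) = (2.7)²·(1 − (-0.26)²) = 7.29·0.9324 = 6.7972.

6.7972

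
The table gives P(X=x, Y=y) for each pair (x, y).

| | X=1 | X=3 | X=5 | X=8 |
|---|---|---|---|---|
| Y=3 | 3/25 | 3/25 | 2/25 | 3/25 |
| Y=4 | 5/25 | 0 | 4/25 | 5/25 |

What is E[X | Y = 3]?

46/11

P(Y = 3) = 11/25.
Σ X·P over the event = 1·(3/25) + 3·(3/25) + 5·(2/25) + 8·(3/25) = 46/25.
E[X | Y = 3] = (46/25) / (11/25) = 46/11.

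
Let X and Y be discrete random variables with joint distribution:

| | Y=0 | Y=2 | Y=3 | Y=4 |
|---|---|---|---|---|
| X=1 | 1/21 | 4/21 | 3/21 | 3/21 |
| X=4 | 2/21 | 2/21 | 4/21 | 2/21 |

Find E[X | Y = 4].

P(Y = 4) = 5/21.
Σ X·P over the event = 1·(3/21) + 4·(2/21) = 11/21.
E[X | Y = 4] = (11/21) / (5/21) = 11/5.

11/5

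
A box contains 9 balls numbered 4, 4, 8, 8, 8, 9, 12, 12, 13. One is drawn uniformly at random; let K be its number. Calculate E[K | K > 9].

37/3

P(K > 9) = 1/3.
Σ over the event: 12·2/9 + 13·1/9 = 37/9.
E[K | K > 9] = (37/9) / (1/3) = 37/3.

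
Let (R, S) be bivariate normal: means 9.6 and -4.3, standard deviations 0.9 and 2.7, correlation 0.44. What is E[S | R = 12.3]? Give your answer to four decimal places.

-0.7360

The regression of S on R has slope ρ·σ_S/σ_R and passes through (μ_R, μ_S).
E[S | R=12.3] = -4.3 + (0.44)·(2.7/0.9)·(12.3 − (9.6)) = -4.3 + (1.32)·(2.7) = -0.7360.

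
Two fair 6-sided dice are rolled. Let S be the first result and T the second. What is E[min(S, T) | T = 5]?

Outcomes with T = 5: (1,5), (2,5), (3,5), (4,5), (5,5), (6,5), each with probability 1/36.
E[min(S, T) | T = 5] = (1 + 2 + 3 + 4 + 5 + 5) / 6 = 10/3.

10/3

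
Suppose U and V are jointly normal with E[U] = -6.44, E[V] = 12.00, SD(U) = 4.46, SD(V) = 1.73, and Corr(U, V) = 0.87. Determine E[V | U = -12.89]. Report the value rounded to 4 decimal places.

The regression of V on U has slope ρ·σ_V/σ_U and passes through (μ_U, μ_V).
E[V | U=-12.89] = 12.00 + (0.87)·(1.73/4.46)·(-12.89 − (-6.44)) = 12.00 + (0.33747)·(-6.45) = 9.8233.

9.8233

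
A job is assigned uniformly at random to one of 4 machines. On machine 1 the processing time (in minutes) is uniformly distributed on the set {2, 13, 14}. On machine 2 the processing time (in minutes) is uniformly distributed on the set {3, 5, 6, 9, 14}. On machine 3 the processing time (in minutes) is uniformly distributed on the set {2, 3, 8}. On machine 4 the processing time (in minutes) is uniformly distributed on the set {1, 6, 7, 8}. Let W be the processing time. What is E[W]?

E[W | machine 1] = (2+13+14)/3 = 29/3.
E[W | machine 2] = (3+5+6+9+14)/5 = 37/5.
E[W | machine 3] = (2+3+8)/3 = 13/3.
E[W | machine 4] = (1+6+7+8)/4 = 11/2.
E[W] = (1/4)·(29/3) + (1/4)·(37/5) + (1/4)·(13/3) + (1/4)·(11/2) = 269/40.

269/40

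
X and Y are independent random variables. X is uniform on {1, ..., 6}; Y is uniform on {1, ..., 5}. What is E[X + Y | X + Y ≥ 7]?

P(X + Y ≥ 7) = 1/2.
Summing (X+Y)·P(x,y) over outcomes with X + Y ≥ 7 gives 25/6.
E[X + Y | X + Y ≥ 7] = (25/6) / (1/2) = 25/3.

25/3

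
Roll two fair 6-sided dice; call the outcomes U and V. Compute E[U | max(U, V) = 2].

Outcomes with max(U, V) = 2: (1,2), (2,1), (2,2), each with probability 1/36.
E[U | max(U, V) = 2] = (1 + 2 + 2) / 3 = 5/3.

5/3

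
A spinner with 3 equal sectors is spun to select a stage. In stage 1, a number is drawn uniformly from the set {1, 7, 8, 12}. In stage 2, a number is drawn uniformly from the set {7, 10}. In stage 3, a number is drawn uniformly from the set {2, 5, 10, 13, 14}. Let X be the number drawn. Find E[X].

E[X | stage 1] = (1+7+8+12)/4 = 7.
E[X | stage 2] = (7+10)/2 = 17/2.
E[X | stage 3] = (2+5+10+13+14)/5 = 44/5.
By the law of total expectation,
E[X] = (1/3)·(7) + (1/3)·(17/2) + (1/3)·(44/5) = 81/10.

81/10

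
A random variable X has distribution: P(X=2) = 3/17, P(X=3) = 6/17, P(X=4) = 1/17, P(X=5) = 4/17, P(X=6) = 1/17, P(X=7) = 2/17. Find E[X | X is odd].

P(X is odd) = 12/17.
Σ over the event: 3·6/17 + 5·4/17 + 7·2/17 = 52/17.
E[X | X is odd] = (52/17) / (12/17) = 13/3.

13/3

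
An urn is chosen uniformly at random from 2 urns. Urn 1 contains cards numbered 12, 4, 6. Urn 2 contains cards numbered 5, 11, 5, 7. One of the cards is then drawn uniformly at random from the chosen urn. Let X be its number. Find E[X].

43/6

E[X | urn 1] = (12+4+6)/3 = 22/3.
E[X | urn 2] = (5+11+5+7)/4 = 7.
E[X] = (1/2)·(22/3) + (1/2)·(7) = 43/6.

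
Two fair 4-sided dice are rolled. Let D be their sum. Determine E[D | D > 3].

P(D > 3) = 13/16.
Σ over the event: 4·3/16 + 5·1/4 + 6·3/16 + 7·1/8 + 8·1/16 = 9/2.
E[D | D > 3] = (9/2) / (13/16) = 72/13.

72/13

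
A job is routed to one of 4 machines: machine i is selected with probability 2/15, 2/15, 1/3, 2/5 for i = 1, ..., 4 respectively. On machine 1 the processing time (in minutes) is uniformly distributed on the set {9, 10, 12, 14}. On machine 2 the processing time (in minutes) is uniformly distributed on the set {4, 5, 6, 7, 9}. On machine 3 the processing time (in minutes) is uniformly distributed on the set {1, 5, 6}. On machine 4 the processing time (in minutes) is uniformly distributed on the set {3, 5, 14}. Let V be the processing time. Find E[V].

E[V | machine 1] = (9+10+12+14)/4 = 45/4.
E[V | machine 2] = (4+5+6+7+9)/5 = 31/5.
E[V | machine 3] = (1+5+6)/3 = 4.
E[V | machine 4] = (3+5+14)/3 = 22/3.
E[V] = (2/15)·(45/4) + (2/15)·(31/5) + (1/3)·(4) + (2/5)·(22/3) = 989/150.

989/150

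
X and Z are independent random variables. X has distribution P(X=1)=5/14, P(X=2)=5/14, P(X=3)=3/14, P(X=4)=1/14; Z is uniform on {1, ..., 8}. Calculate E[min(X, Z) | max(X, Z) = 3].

33/19

P(max(X, Z) = 3) = 19/112.
Summing min(X,Z)·P(x,y) over outcomes with max(X, Z) = 3 gives 33/112.
E[min(X, Z) | max(X, Z) = 3] = (33/112) / (19/112) = 33/19.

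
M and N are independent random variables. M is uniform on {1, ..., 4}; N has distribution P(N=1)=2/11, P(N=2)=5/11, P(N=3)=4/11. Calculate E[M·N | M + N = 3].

P(M + N = 3) = 7/44.
Summing MN·P(x,y) over outcomes with M + N = 3 gives 7/22.
E[M·N | M + N = 3] = (7/22) / (7/44) = 2.

2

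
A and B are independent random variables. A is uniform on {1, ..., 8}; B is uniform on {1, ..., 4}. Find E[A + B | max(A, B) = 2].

P(max(A, B) = 2) = 3/32.
Summing (A+B)·P(x,y) over outcomes with max(A, B) = 2 gives 5/16.
E[A + B | max(A, B) = 2] = (5/16) / (3/32) = 10/3.

10/3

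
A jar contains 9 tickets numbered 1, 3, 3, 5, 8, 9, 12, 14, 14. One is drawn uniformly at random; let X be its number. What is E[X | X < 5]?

P(X < 5) = 1/3.
Σ over the event: 1·1/9 + 3·2/9 = 7/9.
E[X | X < 5] = (7/9) / (1/3) = 7/3.

7/3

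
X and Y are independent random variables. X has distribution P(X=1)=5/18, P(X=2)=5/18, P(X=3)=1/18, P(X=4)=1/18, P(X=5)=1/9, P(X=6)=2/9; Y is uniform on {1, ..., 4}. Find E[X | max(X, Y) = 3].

P(max(X, Y) = 3) = 13/72.
Summing X·P(x,y) over outcomes with max(X, Y) = 3 gives 1/3.
E[X | max(X, Y) = 3] = (1/3) / (13/72) = 24/13.

24/13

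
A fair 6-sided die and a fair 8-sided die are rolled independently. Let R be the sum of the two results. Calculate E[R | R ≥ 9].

P(R ≥ 9) = 7/16.
Σ over the event: 9·1/8 + 10·5/48 + 11·1/12 + 12·1/16 + 13·1/24 + 14·1/48 = 14/3.
E[R | R ≥ 9] = (14/3) / (7/16) = 32/3.

32/3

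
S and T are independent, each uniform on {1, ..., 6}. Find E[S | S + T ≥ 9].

5

Outcomes with S + T ≥ 9: (3,6), (4,5), (4,6), (5,4), (5,5), (5,6), (6,3), (6,4), (6,5), (6,6), each with probability 1/36.
E[S | S + T ≥ 9] = (3 + 4 + 4 + 5 + 5 + 5 + 6 + 6 + 6 + 6) / 10 = 5.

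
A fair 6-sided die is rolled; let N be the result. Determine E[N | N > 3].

Given N > 3, N is equally likely to be any of {4, 5, 6}.
E[N | N > 3] = (4 + 5 + 6) / 3 = 5.

5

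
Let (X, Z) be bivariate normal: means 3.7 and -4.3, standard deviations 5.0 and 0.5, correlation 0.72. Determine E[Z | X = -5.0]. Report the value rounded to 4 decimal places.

The regression of Z on X has slope ρ·σ_Z/σ_X and passes through (μ_X, μ_Z).
E[Z | X=-5.0] = -4.3 + (0.72)·(0.5/5.0)·(-5.0 − (3.7)) = -4.3 + (0.072)·(-8.7) = -4.9264.

-4.9264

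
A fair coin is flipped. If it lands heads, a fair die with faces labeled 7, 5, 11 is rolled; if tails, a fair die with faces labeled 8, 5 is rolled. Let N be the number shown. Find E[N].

E[N | heads] = (7+5+11)/3 = 23/3.
E[N | tails] = (8+5)/2 = 13/2.
By the law of total expectation,
E[N] = (1/2)·(23/3) + (1/2)·(13/2) = 85/12.

85/12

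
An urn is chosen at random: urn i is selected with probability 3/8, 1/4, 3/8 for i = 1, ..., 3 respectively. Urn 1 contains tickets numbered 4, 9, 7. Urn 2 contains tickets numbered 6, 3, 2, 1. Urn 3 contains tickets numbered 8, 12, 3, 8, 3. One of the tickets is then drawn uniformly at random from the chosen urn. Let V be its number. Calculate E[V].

29/5

E[V | urn 1] = (4+9+7)/3 = 20/3.
E[V | urn 2] = (6+3+2+1)/4 = 3.
E[V | urn 3] = (8+12+3+8+3)/5 = 34/5.
E[V] = (3/8)·(20/3) + (1/4)·(3) + (3/8)·(34/5) = 29/5.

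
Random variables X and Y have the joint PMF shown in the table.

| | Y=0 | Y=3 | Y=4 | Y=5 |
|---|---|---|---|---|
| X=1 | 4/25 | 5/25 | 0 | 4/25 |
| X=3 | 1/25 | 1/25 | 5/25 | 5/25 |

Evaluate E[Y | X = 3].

P(X = 3) = 12/25.
Σ Y·P over the event = 0·(1/25) + 3·(1/25) + 4·(5/25) + 5·(5/25) = 48/25.
E[Y | X = 3] = (48/25) / (12/25) = 4.

4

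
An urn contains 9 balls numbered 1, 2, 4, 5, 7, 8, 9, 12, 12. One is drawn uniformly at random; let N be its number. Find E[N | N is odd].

P(N is odd) = 4/9.
Σ over the event: 1·1/9 + 5·1/9 + 7·1/9 + 9·1/9 = 22/9.
E[N | N is odd] = (22/9) / (4/9) = 11/2.

11/2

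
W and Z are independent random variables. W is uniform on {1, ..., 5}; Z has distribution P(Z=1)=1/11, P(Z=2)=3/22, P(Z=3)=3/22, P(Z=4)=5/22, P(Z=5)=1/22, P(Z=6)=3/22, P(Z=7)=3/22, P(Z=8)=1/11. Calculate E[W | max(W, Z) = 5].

40/9

P(max(W, Z) = 5) = 9/55.
Summing W·P(x,y) over outcomes with max(W, Z) = 5 gives 8/11.
E[W | max(W, Z) = 5] = (8/11) / (9/55) = 40/9.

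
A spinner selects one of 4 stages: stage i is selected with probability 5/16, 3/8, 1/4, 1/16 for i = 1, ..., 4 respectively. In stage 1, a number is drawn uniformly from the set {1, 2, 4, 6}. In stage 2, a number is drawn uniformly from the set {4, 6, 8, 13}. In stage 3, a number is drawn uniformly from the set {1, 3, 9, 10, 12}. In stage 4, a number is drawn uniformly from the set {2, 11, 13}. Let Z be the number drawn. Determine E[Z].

1193/192

E[Z | stage 1] = (1+2+4+6)/4 = 13/4.
E[Z | stage 2] = (4+6+8+13)/4 = 31/4.
E[Z | stage 3] = (1+3+9+10+12)/5 = 7.
E[Z | stage 4] = (2+11+13)/3 = 26/3.
By the law of total expectation,
E[Z] = (5/16)·(13/4) + (3/8)·(31/4) + (1/4)·(7) + (1/16)·(26/3) = 1193/192.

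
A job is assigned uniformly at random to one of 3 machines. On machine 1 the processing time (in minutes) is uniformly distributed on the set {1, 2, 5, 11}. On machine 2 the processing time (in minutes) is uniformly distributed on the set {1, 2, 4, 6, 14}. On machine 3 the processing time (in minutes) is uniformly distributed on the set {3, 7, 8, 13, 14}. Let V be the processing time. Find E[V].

383/60

E[V | machine 1] = (1+2+5+11)/4 = 19/4.
E[V | machine 2] = (1+2+4+6+14)/5 = 27/5.
E[V | machine 3] = (3+7+8+13+14)/5 = 9.
By the law of total expectation,
E[V] = (1/3)·(19/4) + (1/3)·(27/5) + (1/3)·(9) = 383/60.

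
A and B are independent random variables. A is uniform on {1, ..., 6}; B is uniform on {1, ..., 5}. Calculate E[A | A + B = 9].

5

Outcomes with A + B = 9: (4,5), (5,4), (6,3), each with probability 1/30.
E[A | A + B = 9] = (4 + 5 + 6) / 3 = 5.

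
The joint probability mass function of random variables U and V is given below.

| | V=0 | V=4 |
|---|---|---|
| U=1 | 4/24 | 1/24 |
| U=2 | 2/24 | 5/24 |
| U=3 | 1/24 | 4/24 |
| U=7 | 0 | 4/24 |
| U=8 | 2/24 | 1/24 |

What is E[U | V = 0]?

3

P(V = 0) = 3/8.
Σ U·P over the event = 1·(4/24) + 2·(2/24) + 3·(1/24) + 8·(2/24) = 9/8.
E[U | V = 0] = (9/8) / (3/8) = 3.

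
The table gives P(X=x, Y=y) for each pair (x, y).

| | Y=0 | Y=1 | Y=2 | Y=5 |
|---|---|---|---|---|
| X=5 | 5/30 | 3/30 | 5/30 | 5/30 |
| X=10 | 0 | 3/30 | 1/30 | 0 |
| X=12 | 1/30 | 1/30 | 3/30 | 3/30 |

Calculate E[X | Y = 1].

57/7

P(Y = 1) = 7/30.
Σ X·P over the event = 5·(3/30) + 10·(3/30) + 12·(1/30) = 19/10.
E[X | Y = 1] = (19/10) / (7/30) = 57/7.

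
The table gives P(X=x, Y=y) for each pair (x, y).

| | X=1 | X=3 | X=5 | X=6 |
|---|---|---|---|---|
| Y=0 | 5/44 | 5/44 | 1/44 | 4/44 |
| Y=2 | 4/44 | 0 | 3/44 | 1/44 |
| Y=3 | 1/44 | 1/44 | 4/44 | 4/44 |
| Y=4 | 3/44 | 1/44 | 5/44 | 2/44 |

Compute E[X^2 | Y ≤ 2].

P(Y ≤ 2) = 23/44.
Σ X^2·P over the event = 1·(5/44) + 1·(4/44) + 9·(5/44) + 25·(1/44) + 25·(3/44) + 36·(4/44) + 36·(1/44) = 167/22.
E[X^2 | Y ≤ 2] = (167/22) / (23/44) = 334/23.

334/23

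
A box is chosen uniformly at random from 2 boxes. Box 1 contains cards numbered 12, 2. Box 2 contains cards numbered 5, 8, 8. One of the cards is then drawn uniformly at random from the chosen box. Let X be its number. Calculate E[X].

7

E[X | box 1] = (12+2)/2 = 7.
E[X | box 2] = (5+8+8)/3 = 7.
By the law of total expectation,
E[X] = (1/2)·(7) + (1/2)·(7) = 7.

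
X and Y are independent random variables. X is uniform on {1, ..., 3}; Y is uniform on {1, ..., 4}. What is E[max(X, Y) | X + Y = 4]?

P(X + Y = 4) = 1/4.
Summing max(X,Y)·P(x,y) over outcomes with X + Y = 4 gives 2/3.
E[max(X, Y) | X + Y = 4] = (2/3) / (1/4) = 8/3.

8/3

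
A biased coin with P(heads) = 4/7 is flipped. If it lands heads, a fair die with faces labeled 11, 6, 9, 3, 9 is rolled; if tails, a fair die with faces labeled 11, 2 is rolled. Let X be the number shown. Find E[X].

E[X | heads] = (11+6+9+3+9)/5 = 38/5.
E[X | tails] = (11+2)/2 = 13/2.
E[X] = (4/7)·(38/5) + (3/7)·(13/2) = 499/70.

499/70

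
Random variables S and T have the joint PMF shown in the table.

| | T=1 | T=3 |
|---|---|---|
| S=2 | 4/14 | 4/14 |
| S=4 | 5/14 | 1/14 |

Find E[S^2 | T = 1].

32/3

P(T = 1) = 9/14.
Σ S^2·P over the event = 4·(4/14) + 16·(5/14) = 48/7.
E[S^2 | T = 1] = (48/7) / (9/14) = 32/3.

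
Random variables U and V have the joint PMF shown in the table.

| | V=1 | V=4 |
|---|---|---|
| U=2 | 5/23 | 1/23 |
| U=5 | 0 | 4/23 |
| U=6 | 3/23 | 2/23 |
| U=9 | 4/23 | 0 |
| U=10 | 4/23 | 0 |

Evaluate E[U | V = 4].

34/7

P(V = 4) = 7/23.
Σ U·P over the event = 2·(1/23) + 5·(4/23) + 6·(2/23) = 34/23.
E[U | V = 4] = (34/23) / (7/23) = 34/7.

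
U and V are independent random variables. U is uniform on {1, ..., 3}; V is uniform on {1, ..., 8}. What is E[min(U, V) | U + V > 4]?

P(U + V > 4) = 3/4.
Summing min(U,V)·P(x,y) over outcomes with U + V > 4 gives 37/24.
E[min(U, V) | U + V > 4] = (37/24) / (3/4) = 37/18.

37/18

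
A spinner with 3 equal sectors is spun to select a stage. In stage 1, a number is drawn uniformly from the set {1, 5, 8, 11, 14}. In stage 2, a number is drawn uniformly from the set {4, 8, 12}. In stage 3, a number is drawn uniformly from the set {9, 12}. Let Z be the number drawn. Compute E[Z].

E[Z | stage 1] = (1+5+8+11+14)/5 = 39/5.
E[Z | stage 2] = (4+8+12)/3 = 8.
E[Z | stage 3] = (9+12)/2 = 21/2.
E[Z] = (1/3)·(39/5) + (1/3)·(8) + (1/3)·(21/2) = 263/30.

263/30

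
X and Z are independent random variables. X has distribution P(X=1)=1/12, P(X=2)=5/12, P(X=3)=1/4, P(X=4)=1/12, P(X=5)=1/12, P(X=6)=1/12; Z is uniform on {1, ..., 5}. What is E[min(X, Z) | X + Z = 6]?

23/11

P(X + Z = 6) = 11/60.
Summing min(X,Z)·P(x,y) over outcomes with X + Z = 6 gives 23/60.
E[min(X, Z) | X + Z = 6] = (23/60) / (11/60) = 23/11.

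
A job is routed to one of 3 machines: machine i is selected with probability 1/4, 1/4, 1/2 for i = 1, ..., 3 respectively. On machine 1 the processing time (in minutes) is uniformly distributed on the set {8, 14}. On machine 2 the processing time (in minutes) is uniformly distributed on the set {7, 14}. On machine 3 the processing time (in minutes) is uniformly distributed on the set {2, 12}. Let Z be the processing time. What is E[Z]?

E[Z | machine 1] = (8+14)/2 = 11.
E[Z | machine 2] = (7+14)/2 = 21/2.
E[Z | machine 3] = (2+12)/2 = 7.
By the law of total expectation,
E[Z] = (1/4)·(11) + (1/4)·(21/2) + (1/2)·(7) = 71/8.

71/8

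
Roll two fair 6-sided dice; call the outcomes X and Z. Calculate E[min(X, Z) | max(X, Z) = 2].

Outcomes with max(X, Z) = 2: (1,2), (2,1), (2,2), each with probability 1/36.
E[min(X, Z) | max(X, Z) = 2] = (1 + 1 + 2) / 3 = 4/3.

4/3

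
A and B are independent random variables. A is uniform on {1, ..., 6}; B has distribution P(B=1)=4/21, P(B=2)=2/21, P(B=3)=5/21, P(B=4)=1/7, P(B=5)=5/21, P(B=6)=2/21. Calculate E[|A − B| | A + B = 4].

P(A + B = 4) = 11/126.
Summing |A−B|·P(x,y) over outcomes with A + B = 4 gives 1/7.
E[|A − B| | A + B = 4] = (1/7) / (11/126) = 18/11.

18/11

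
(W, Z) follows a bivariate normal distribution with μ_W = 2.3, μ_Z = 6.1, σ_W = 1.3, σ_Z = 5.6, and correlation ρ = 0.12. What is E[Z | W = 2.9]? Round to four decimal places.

E[Z | W=x] = μ_Z + ρ(σ_Z/σ_W)(x − μ_W) for jointly normal variables.
E[Z | W=2.9] = 6.1 + (0.12)·(5.6/1.3)·(2.9 − (2.3)) = 6.1 + (0.51692)·(0.6) = 6.4102.

6.4102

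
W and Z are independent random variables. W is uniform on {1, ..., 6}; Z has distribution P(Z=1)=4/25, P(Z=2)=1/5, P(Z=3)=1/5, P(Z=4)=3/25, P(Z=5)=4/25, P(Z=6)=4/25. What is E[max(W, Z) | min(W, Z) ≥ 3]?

327/64

P(min(W, Z) ≥ 3) = 32/75.
Summing max(W,Z)·P(x,y) over outcomes with min(W, Z) ≥ 3 gives 109/50.
E[max(W, Z) | min(W, Z) ≥ 3] = (109/50) / (32/75) = 327/64.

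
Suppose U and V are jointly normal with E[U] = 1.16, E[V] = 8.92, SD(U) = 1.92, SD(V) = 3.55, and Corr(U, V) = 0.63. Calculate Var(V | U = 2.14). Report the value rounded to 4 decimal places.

The conditional variance in a bivariate normal is σ_V²(1 − ρ²), independent of x.
Var(V | U=2.14) = (3.55)²·(1 − (0.63)²) = 12.6025·0.6031 = 7.6006.

7.6006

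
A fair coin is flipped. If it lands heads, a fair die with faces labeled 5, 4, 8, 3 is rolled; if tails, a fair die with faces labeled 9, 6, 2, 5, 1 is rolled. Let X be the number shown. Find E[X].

24/5

E[X | heads] = (5+4+8+3)/4 = 5.
E[X | tails] = (9+6+2+5+1)/5 = 23/5.
E[X] = (1/2)·(5) + (1/2)·(23/5) = 24/5.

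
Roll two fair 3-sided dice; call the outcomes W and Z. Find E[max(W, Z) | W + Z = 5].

P(W + Z = 5) = 2/9.
Summing max(W,Z)·P(x,y) over outcomes with W + Z = 5 gives 2/3.
E[max(W, Z) | W + Z = 5] = (2/3) / (2/9) = 3.

3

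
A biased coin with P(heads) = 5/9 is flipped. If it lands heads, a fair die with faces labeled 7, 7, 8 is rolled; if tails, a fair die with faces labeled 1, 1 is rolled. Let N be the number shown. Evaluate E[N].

122/27

E[N | heads] = (7+7+8)/3 = 22/3.
E[N | tails] = (1+1)/2 = 1.
E[N] = (5/9)·(22/3) + (4/9)·(1) = 122/27.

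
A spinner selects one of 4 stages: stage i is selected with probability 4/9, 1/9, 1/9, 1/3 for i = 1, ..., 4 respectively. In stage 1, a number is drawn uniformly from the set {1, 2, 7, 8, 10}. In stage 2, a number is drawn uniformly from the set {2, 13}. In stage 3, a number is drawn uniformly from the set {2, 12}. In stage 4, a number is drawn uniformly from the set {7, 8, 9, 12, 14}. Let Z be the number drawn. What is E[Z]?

223/30

E[Z | stage 1] = (1+2+7+8+10)/5 = 28/5.
E[Z | stage 2] = (2+13)/2 = 15/2.
E[Z | stage 3] = (2+12)/2 = 7.
E[Z | stage 4] = (7+8+9+12+14)/5 = 10.
E[Z] = (4/9)·(28/5) + (1/9)·(15/2) + (1/9)·(7) + (1/3)·(10) = 223/30.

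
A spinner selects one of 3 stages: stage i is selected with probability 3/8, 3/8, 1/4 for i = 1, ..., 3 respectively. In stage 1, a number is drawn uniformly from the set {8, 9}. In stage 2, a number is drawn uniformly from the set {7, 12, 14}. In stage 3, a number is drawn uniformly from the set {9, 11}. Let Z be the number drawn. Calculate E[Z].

157/16

E[Z | stage 1] = (8+9)/2 = 17/2.
E[Z | stage 2] = (7+12+14)/3 = 11.
E[Z | stage 3] = (9+11)/2 = 10.
E[Z] = (3/8)·(17/2) + (3/8)·(11) + (1/4)·(10) = 157/16.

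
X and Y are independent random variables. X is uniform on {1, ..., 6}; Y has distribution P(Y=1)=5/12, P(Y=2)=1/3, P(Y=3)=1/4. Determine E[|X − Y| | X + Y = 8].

22/7

P(X + Y = 8) = 7/72.
Summing |X−Y|·P(x,y) over outcomes with X + Y = 8 gives 11/36.
E[|X − Y| | X + Y = 8] = (11/36) / (7/72) = 22/7.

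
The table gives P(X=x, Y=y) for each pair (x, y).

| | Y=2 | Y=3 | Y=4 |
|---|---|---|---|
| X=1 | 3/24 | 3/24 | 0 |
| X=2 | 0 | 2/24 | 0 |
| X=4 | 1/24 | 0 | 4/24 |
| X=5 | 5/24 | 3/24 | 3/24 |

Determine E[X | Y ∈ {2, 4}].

63/16

P(Y ∈ {2, 4}) = 2/3.
Summing X·P(X=x,Y=y) over the conditioning event gives 21/8.
E[X | Y ∈ {2, 4}] = (21/8) / (2/3) = 63/16.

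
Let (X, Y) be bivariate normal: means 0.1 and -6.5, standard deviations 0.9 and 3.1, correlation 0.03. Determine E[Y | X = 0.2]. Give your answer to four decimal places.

-6.4897

For a bivariate normal, E[Y | X=x] = μ_Y + ρ·(σ_Y/σ_X)·(x − μ_X).
E[Y | X=0.2] = -6.5 + (0.03)·(3.1/0.9)·(0.2 − (0.1)) = -6.5 + (0.10333)·(0.1) = -6.4897.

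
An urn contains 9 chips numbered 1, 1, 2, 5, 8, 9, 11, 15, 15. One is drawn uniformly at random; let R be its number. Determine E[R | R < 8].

P(R < 8) = 4/9.
Σ over the event: 1·2/9 + 2·1/9 + 5·1/9 = 1.
E[R | R < 8] = (1) / (4/9) = 9/4.

9/4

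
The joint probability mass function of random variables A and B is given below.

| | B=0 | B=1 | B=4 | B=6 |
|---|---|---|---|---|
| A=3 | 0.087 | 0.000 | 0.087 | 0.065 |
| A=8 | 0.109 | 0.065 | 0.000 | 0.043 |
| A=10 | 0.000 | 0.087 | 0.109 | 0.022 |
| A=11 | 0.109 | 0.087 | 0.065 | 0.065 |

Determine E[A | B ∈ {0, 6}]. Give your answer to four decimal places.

P(B ∈ {0, 6}) = 0.500.
Σ A·P over the event = 3·(0.087) + 3·(0.065) + 8·(0.109) + 8·(0.043) + 10·(0.022) + 11·(0.109) + 11·(0.065) = 3.806.
E[A | B ∈ {0, 6}] = (3.806) / (0.500) = 7.6120.

7.6120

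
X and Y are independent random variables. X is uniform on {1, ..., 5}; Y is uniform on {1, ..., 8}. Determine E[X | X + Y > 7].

P(X + Y > 7) = 1/2.
Summing X·P(x,y) over outcomes with X + Y > 7 gives 7/4.
E[X | X + Y > 7] = (7/4) / (1/2) = 7/2.

7/2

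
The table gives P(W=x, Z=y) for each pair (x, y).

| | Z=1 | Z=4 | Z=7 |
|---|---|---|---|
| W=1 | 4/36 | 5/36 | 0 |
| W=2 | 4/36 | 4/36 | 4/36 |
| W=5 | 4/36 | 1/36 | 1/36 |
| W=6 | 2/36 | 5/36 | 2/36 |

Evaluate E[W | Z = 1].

22/7

P(Z = 1) = 7/18.
Summing W·P(W=x,Z=y) over the conditioning event gives 11/9.
E[W | Z = 1] = (11/9) / (7/18) = 22/7.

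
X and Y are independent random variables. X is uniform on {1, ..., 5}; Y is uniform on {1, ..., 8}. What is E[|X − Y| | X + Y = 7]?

13/5

Outcomes with X + Y = 7: (1,6), (2,5), (3,4), (4,3), (5,2), each with probability 1/40.
E[|X − Y| | X + Y = 7] = (5 + 3 + 1 + 1 + 3) / 5 = 13/5.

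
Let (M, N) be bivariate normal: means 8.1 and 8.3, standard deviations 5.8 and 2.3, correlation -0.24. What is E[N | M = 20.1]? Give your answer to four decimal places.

7.1579

The regression of N on M has slope ρ·σ_N/σ_M and passes through (μ_M, μ_N).
E[N | M=20.1] = 8.3 + (-0.24)·(2.3/5.8)·(20.1 − (8.1)) = 8.3 + (-0.095172)·(12) = 7.1579.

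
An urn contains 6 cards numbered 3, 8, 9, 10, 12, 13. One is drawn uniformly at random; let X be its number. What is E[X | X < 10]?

P(X < 10) = 1/2.
Σ over the event: 3·1/6 + 8·1/6 + 9·1/6 = 10/3.
E[X | X < 10] = (10/3) / (1/2) = 20/3.

20/3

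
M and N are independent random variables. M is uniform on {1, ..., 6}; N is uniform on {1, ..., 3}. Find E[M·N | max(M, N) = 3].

27/5

Outcomes with max(M, N) = 3: (1,3), (2,3), (3,1), (3,2), (3,3), each with probability 1/18.
E[M·N | max(M, N) = 3] = (3 + 6 + 3 + 6 + 9) / 5 = 27/5.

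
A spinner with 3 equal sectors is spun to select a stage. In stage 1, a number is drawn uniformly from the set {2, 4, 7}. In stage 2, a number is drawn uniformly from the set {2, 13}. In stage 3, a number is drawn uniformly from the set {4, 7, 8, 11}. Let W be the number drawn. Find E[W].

58/9

E[W | stage 1] = (2+4+7)/3 = 13/3.
E[W | stage 2] = (2+13)/2 = 15/2.
E[W | stage 3] = (4+7+8+11)/4 = 15/2.
E[W] = (1/3)·(13/3) + (1/3)·(15/2) + (1/3)·(15/2) = 58/9.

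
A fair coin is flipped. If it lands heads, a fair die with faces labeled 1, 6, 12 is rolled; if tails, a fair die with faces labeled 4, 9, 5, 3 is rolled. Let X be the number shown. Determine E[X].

E[X | heads] = (1+6+12)/3 = 19/3.
E[X | tails] = (4+9+5+3)/4 = 21/4.
E[X] = (1/2)·(19/3) + (1/2)·(21/4) = 139/24.

139/24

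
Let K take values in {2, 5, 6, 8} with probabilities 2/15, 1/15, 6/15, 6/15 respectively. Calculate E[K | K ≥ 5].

89/13

P(K ≥ 5) = 13/15.
Σ over the event: 5·1/15 + 6·2/5 + 8·2/5 = 89/15.
E[K | K ≥ 5] = (89/15) / (13/15) = 89/13.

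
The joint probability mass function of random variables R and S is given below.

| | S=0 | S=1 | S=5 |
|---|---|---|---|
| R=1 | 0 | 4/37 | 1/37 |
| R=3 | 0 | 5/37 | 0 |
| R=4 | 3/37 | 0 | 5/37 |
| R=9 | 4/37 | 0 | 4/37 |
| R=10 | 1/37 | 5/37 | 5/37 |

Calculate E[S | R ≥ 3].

P(R ≥ 3) = 32/37.
Summing S·P(R=x,S=y) over the conditioning event gives 80/37.
E[S | R ≥ 3] = (80/37) / (32/37) = 5/2.

5/2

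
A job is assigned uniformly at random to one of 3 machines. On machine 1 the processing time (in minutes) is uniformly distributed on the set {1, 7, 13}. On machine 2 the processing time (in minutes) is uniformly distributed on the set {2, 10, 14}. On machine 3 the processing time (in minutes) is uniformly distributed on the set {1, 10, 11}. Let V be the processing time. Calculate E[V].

E[V | machine 1] = (1+7+13)/3 = 7.
E[V | machine 2] = (2+10+14)/3 = 26/3.
E[V | machine 3] = (1+10+11)/3 = 22/3.
By the law of total expectation,
E[V] = (1/3)·(7) + (1/3)·(26/3) + (1/3)·(22/3) = 23/3.

23/3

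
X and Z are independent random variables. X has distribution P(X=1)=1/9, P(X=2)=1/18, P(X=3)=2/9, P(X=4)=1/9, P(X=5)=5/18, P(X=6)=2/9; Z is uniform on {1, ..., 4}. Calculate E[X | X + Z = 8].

57/11

P(X + Z = 8) = 11/72.
Summing X·P(x,y) over outcomes with X + Z = 8 gives 19/24.
E[X | X + Z = 8] = (19/24) / (11/72) = 57/11.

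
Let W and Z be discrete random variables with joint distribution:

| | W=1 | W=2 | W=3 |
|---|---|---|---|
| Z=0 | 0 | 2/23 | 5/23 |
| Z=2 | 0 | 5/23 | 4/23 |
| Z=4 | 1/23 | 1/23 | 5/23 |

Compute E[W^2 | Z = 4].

50/7

P(Z = 4) = 7/23.
Σ W^2·P over the event = 1·(1/23) + 4·(1/23) + 9·(5/23) = 50/23.
E[W^2 | Z = 4] = (50/23) / (7/23) = 50/7.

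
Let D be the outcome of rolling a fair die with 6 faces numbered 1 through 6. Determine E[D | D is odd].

Given D is odd, D is equally likely to be any of {1, 3, 5}.
E[D | D is odd] = (1 + 3 + 5) / 3 = 3.

3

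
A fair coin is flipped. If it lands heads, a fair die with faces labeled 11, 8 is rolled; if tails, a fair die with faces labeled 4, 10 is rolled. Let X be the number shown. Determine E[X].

E[X | heads] = (11+8)/2 = 19/2.
E[X | tails] = (4+10)/2 = 7.
By the law of total expectation,
E[X] = (1/2)·(19/2) + (1/2)·(7) = 33/4.

33/4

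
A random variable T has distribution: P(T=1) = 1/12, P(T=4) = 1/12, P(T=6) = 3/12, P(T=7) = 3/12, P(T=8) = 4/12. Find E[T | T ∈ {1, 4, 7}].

P(T ∈ {1, 4, 7}) = 5/12.
Σ over the event: 1·1/12 + 4·1/12 + 7·1/4 = 13/6.
E[T | T ∈ {1, 4, 7}] = (13/6) / (5/12) = 26/5.

26/5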